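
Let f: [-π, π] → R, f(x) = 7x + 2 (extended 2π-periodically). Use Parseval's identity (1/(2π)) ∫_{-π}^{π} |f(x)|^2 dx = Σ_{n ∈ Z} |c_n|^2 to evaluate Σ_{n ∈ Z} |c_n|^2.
Σ |c_n|^2 = 49π^2/3 + 4

Expand and integrate term by term over [-π, π]:
  ∫ (7x)^2 dx = 49·(2π^3/3); ∫ 2·7·(2)·x dx = 0 (odd integrand); ∫ 2^2 dx = 4·2π.
So (1/(2π)) ∫_{-π}^{π} (7x + 2)^2 dx = 49π^2/3 + 4 = 49π^2/3 + 4.
Parseval ⇒ Σ |c_n|^2 = 49π^2/3 + 4.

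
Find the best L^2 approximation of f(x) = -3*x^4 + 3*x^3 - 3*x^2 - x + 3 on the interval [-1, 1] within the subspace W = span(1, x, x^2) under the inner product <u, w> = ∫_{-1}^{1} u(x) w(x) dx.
g(x) = -39*x^2/7 + 4*x/5 + 114/35

The best approximation g ∈ W is the orthogonal projection of f onto W. Writing g = a_0 + a_1 x + a_2 x^2, the coefficients solve the normal equations G · a = b where
  G_{ij} = <φ_i, φ_j> and b_i = <f, φ_i>, with φ_0 = 1, φ_1 = x, φ_2 = x^2.
G =
  [2, 0, 2/3]
  [0, 2/3, 0]
  [2/3, 0, 2/5],
b = (14/5, 8/15, -2/35).
Solving gives a_0 = 114/35, a_1 = 4/5, a_2 = -39/7, so
  g(x) = -39*x^2/7 + 4*x/5 + 114/35.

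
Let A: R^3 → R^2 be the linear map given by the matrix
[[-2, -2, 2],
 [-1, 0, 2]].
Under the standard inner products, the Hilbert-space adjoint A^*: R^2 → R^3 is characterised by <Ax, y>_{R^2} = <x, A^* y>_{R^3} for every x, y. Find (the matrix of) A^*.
A^* = A^T =
[[-2, -1],
 [-2, 0],
 [2, 2]]

For real matrices with standard dot products, the defining identity <Ax, y> = <x, A^* y> gives (Ax)^T y = x^T (A^*) y, i.e. x^T A^T y = x^T (A^*) y. Since this holds for all x, y, we must have A^* = A^T. Therefore
A^* =
[[-2, -1],
 [-2, 0],
 [2, 2]].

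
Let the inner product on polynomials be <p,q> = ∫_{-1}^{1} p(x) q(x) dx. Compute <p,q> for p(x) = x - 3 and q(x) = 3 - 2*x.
<p,q> = -58/3

Expand the product: p(x)·q(x) = -2*x^2 + 9*x - 9.
∫_{-1}^{1} of each monomial x^k gives [2/(k+1) if k even, 0 if k odd]. Integrating term-by-term (or equivalently evaluating the antiderivative F(x) = -2*x^3/3 + 9*x^2/2 - 9*x at the endpoints):
  F(1) − F(−1) = -31/6 − (85/6) = -58/3.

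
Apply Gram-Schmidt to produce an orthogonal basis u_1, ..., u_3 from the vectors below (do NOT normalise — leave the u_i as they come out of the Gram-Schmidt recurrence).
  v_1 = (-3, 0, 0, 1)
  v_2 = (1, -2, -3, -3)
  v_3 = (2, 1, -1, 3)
Orthogonal basis:
  u_1 = (-3, 0, 0, 1)
  u_2 = (-4/5, -2, -3, -12/5)
  u_3 = (151/194, 19/97, -214/97, 453/194)

Apply the Gram-Schmidt recurrence
  u_1 = v_1
  u_i = v_i − Σ_{j<i} ((v_i · u_j) / (u_j · u_j)) · u_j.

Step by step this gives:
  u_1 = (-3, 0, 0, 1)
  u_2 = (-4/5, -2, -3, -12/5)
  u_3 = (151/194, 19/97, -214/97, 453/194)

Orthogonality check:
  u_2 · u_1 = 0 (should be 0)
  u_3 · u_1 = 0 (should be 0)
  u_3 · u_2 = 0 (should be 0)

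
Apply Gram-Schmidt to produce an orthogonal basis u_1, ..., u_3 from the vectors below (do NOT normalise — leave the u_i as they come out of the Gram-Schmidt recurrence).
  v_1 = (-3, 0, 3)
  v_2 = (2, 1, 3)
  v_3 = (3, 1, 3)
Orthogonal basis:
  u_1 = (-3, 0, 3)
  u_2 = (5/2, 1, 5/2)
  u_3 = (1/27, -5/27, 1/27)

Apply the Gram-Schmidt recurrence
  u_1 = v_1
  u_i = v_i − Σ_{j<i} ((v_i · u_j) / (u_j · u_j)) · u_j.

Step by step this gives:
  u_1 = (-3, 0, 3)
  u_2 = (5/2, 1, 5/2)
  u_3 = (1/27, -5/27, 1/27)

Orthogonality check:
  u_2 · u_1 = 0 (should be 0)
  u_3 · u_1 = 0 (should be 0)
  u_3 · u_2 = 0 (should be 0)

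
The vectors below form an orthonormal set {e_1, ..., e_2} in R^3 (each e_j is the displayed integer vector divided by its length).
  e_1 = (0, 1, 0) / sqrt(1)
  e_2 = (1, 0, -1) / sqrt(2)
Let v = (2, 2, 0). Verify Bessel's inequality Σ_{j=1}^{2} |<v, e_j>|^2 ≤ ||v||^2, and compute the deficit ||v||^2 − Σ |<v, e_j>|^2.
Σ |<v, e_j>|^2 = 6; ||v||^2 = 8; deficit = 2

Write each e_j = u_j / sqrt(<u_j, u_j>) where u_j is the displayed integer vector. Then <v, e_j> = <v, u_j> / sqrt(<u_j, u_j>), so |<v, e_j>|^2 = <v, u_j>^2 / <u_j, u_j>.
Coefficients: <v, e_1> = 2/sqrt(1), <v, e_2> = 2/sqrt(2).
Square and sum: Σ |<v, e_j>|^2 = 6.
Compute ||v||^2 = v·v = 8.
Deficit = 8 − 6 = 2 ≥ 0, confirming Bessel's inequality. (The deficit equals ||v − Σ <v,e_j> e_j||^2, the squared distance from v to span{e_j}.)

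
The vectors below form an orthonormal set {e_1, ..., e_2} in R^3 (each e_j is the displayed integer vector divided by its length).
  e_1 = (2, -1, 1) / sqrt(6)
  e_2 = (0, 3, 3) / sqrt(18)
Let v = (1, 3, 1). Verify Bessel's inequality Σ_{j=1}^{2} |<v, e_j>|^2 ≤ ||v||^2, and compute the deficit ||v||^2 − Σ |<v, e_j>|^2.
Σ |<v, e_j>|^2 = 8; ||v||^2 = 11; deficit = 3

Write each e_j = u_j / sqrt(<u_j, u_j>) where u_j is the displayed integer vector. Then <v, e_j> = <v, u_j> / sqrt(<u_j, u_j>), so |<v, e_j>|^2 = <v, u_j>^2 / <u_j, u_j>.
Coefficients: <v, e_1> = 0/sqrt(6), <v, e_2> = 12/sqrt(18).
Square and sum: Σ |<v, e_j>|^2 = 8.
Compute ||v||^2 = v·v = 11.
Deficit = 11 − 8 = 3 ≥ 0, confirming Bessel's inequality. (The deficit equals ||v − Σ <v,e_j> e_j||^2, the squared distance from v to span{e_j}.)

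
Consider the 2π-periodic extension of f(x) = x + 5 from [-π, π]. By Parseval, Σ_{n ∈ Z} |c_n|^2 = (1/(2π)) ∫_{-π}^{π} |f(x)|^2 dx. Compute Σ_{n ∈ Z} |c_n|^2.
Σ |c_n|^2 = π^2/3 + 25

Expand and integrate term by term over [-π, π]:
  ∫ (x)^2 dx = 1·(2π^3/3); ∫ 2·1·(5)·x dx = 0 (odd integrand); ∫ 5^2 dx = 25·2π.
So (1/(2π)) ∫_{-π}^{π} (x + 5)^2 dx = 1π^2/3 + 25 = π^2/3 + 25.
Parseval ⇒ Σ |c_n|^2 = π^2/3 + 25.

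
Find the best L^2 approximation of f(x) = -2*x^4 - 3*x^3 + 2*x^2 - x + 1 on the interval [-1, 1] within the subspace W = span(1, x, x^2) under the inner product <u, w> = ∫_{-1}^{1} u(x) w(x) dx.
g(x) = 2*x^2/7 - 14*x/5 + 41/35

The best approximation g ∈ W is the orthogonal projection of f onto W. Writing g = a_0 + a_1 x + a_2 x^2, the coefficients solve the normal equations G · a = b where
  G_{ij} = <φ_i, φ_j> and b_i = <f, φ_i>, with φ_0 = 1, φ_1 = x, φ_2 = x^2.
G =
  [2, 0, 2/3]
  [0, 2/3, 0]
  [2/3, 0, 2/5],
b = (38/15, -28/15, 94/105).
Solving gives a_0 = 41/35, a_1 = -14/5, a_2 = 2/7, so
  g(x) = 2*x^2/7 - 14*x/5 + 41/35.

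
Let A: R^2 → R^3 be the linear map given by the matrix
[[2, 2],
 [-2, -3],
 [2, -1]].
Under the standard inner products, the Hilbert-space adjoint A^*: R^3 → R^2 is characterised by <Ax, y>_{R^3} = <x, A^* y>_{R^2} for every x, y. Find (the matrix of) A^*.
A^* = A^T =
[[2, -2, 2],
 [2, -3, -1]]

For real matrices with standard dot products, the defining identity <Ax, y> = <x, A^* y> gives (Ax)^T y = x^T (A^*) y, i.e. x^T A^T y = x^T (A^*) y. Since this holds for all x, y, we must have A^* = A^T. Therefore
A^* =
[[2, -2, 2],
 [2, -3, -1]].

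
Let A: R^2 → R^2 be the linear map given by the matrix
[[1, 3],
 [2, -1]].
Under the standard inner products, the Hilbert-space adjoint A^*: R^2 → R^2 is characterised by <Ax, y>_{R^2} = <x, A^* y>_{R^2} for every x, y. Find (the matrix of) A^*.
A^* = A^T =
[[1, 2],
 [3, -1]]

For real matrices with standard dot products, the defining identity <Ax, y> = <x, A^* y> gives (Ax)^T y = x^T (A^*) y, i.e. x^T A^T y = x^T (A^*) y. Since this holds for all x, y, we must have A^* = A^T. Therefore
A^* =
[[1, 2],
 [3, -1]].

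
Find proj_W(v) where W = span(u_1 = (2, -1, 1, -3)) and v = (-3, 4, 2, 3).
proj_W(v) = (-34/15, 17/15, -17/15, 17/5)

Set up U = [u_1 | ... | u_1] ∈ R^(4×1). The projector onto W = col(U) is P = U (U^T U)^(-1) U^T.
Compute U^T U =
  [15],
and U^T v = (-17).
Solve U^T U · c = U^T v for the coefficients: c = (-17/15). The projection is proj_W(v) = U c.
Check: (v - proj_W(v)) · u_1 = 0  (should be 0).
Result: proj_W(v) = (-34/15, 17/15, -17/15, 17/5).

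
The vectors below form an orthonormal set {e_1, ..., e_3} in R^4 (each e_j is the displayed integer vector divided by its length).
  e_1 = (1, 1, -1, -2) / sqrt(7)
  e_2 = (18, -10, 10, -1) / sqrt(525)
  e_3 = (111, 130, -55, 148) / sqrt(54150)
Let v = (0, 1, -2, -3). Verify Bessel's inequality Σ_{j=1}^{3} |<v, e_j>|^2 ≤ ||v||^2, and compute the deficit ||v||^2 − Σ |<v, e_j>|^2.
Σ |<v, e_j>|^2 = 4956/361; ||v||^2 = 14; deficit = 98/361

Write each e_j = u_j / sqrt(<u_j, u_j>) where u_j is the displayed integer vector. Then <v, e_j> = <v, u_j> / sqrt(<u_j, u_j>), so |<v, e_j>|^2 = <v, u_j>^2 / <u_j, u_j>.
Coefficients: <v, e_1> = 9/sqrt(7), <v, e_2> = -27/sqrt(525), <v, e_3> = -204/sqrt(54150).
Square and sum: Σ |<v, e_j>|^2 = 4956/361.
Compute ||v||^2 = v·v = 14.
Deficit = 14 − 4956/361 = 98/361 ≥ 0, confirming Bessel's inequality. (The deficit equals ||v − Σ <v,e_j> e_j||^2, the squared distance from v to span{e_j}.)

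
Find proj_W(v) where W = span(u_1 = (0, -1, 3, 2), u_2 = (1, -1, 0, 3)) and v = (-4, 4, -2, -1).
proj_W(v) = (-2/3, 25/21, -11/7, -64/21)

Set up U = [u_1 | ... | u_2] ∈ R^(4×2). The projector onto W = col(U) is P = U (U^T U)^(-1) U^T.
Compute U^T U =
  [14, 7]
  [7, 11],
and U^T v = (-12, -11).
Solve U^T U · c = U^T v for the coefficients: c = (-11/21, -2/3). The projection is proj_W(v) = U c.
Check: (v - proj_W(v)) · u_1 = 0  (should be 0).
Check: (v - proj_W(v)) · u_2 = 0  (should be 0).
Result: proj_W(v) = (-2/3, 25/21, -11/7, -64/21).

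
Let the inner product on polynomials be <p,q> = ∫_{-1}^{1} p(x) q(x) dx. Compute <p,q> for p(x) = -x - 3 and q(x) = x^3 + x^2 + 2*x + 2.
<p,q> = -236/15

Expand the product: p(x)·q(x) = -x^4 - 4*x^3 - 5*x^2 - 8*x - 6.
∫_{-1}^{1} of each monomial x^k gives [2/(k+1) if k even, 0 if k odd]. Integrating term-by-term (or equivalently evaluating the antiderivative F(x) = -x^5/5 - x^4 - 5*x^3/3 - 4*x^2 - 6*x at the endpoints):
  F(1) − F(−1) = -193/15 − (43/15) = -236/15.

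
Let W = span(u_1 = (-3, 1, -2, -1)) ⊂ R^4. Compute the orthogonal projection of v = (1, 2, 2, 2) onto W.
proj_W(v) = (7/5, -7/15, 14/15, 7/15)

Set up U = [u_1 | ... | u_1] ∈ R^(4×1). The projector onto W = col(U) is P = U (U^T U)^(-1) U^T.
Compute U^T U =
  [15],
and U^T v = (-7).
Solve U^T U · c = U^T v for the coefficients: c = (-7/15). The projection is proj_W(v) = U c.
Check: (v - proj_W(v)) · u_1 = 0  (should be 0).
Result: proj_W(v) = (7/5, -7/15, 14/15, 7/15).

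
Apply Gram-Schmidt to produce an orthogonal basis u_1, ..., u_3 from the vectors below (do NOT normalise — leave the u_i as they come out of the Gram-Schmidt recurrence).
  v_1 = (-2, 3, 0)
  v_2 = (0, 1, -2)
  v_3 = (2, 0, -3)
Orthogonal basis:
  u_1 = (-2, 3, 0)
  u_2 = (6/13, 4/13, -2)
  u_3 = (9/14, 3/7, 3/14)

Apply the Gram-Schmidt recurrence
  u_1 = v_1
  u_i = v_i − Σ_{j<i} ((v_i · u_j) / (u_j · u_j)) · u_j.

Step by step this gives:
  u_1 = (-2, 3, 0)
  u_2 = (6/13, 4/13, -2)
  u_3 = (9/14, 3/7, 3/14)

Orthogonality check:
  u_2 · u_1 = 0 (should be 0)
  u_3 · u_1 = 0 (should be 0)
  u_3 · u_2 = 0 (should be 0)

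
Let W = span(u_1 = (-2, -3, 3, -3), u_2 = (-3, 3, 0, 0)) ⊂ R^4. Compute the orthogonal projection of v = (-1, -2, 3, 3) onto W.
proj_W(v) = (-7/61, -68/61, 45/61, -45/61)

Set up U = [u_1 | ... | u_2] ∈ R^(4×2). The projector onto W = col(U) is P = U (U^T U)^(-1) U^T.
Compute U^T U =
  [31, -3]
  [-3, 18],
and U^T v = (8, -3).
Solve U^T U · c = U^T v for the coefficients: c = (15/61, -23/183). The projection is proj_W(v) = U c.
Check: (v - proj_W(v)) · u_1 = 0  (should be 0).
Check: (v - proj_W(v)) · u_2 = 0  (should be 0).
Result: proj_W(v) = (-7/61, -68/61, 45/61, -45/61).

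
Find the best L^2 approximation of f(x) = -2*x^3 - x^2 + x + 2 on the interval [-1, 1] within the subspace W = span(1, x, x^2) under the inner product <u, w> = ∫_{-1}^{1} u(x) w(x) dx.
g(x) = -x^2 - x/5 + 2

The best approximation g ∈ W is the orthogonal projection of f onto W. Writing g = a_0 + a_1 x + a_2 x^2, the coefficients solve the normal equations G · a = b where
  G_{ij} = <φ_i, φ_j> and b_i = <f, φ_i>, with φ_0 = 1, φ_1 = x, φ_2 = x^2.
G =
  [2, 0, 2/3]
  [0, 2/3, 0]
  [2/3, 0, 2/5],
b = (10/3, -2/15, 14/15).
Solving gives a_0 = 2, a_1 = -1/5, a_2 = -1, so
  g(x) = -x^2 - x/5 + 2.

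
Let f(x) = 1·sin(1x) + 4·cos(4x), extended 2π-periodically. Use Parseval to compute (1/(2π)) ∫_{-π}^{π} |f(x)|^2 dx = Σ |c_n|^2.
Σ |c_n|^2 = 17/2

Expand |f|^2 and use orthogonality of {sin(nx), cos(mx)} on [-π, π]:
  ∫_{-π}^{π} sin(nx)^2 dx = π, ∫ cos(mx)^2 dx = π, and cross terms integrate to 0.
So ∫_{-π}^{π} f(x)^2 dx = 1^2 · π + 4^2 · π = (1 + 16)π.
Divide by 2π: (1 + 16)/2 = 17/2.
By Parseval, this equals Σ |c_n|^2.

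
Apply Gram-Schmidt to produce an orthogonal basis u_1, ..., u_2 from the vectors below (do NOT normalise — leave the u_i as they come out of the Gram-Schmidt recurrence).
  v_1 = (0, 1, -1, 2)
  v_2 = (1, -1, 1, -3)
Orthogonal basis:
  u_1 = (0, 1, -1, 2)
  u_2 = (1, 1/3, -1/3, -1/3)

Apply the Gram-Schmidt recurrence
  u_1 = v_1
  u_i = v_i − Σ_{j<i} ((v_i · u_j) / (u_j · u_j)) · u_j.

Step by step this gives:
  u_1 = (0, 1, -1, 2)
  u_2 = (1, 1/3, -1/3, -1/3)

Orthogonality check:
  u_2 · u_1 = 0 (should be 0)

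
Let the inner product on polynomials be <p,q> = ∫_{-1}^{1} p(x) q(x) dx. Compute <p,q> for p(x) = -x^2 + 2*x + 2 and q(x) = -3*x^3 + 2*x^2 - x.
<p,q> = -28/15

Expand the product: p(x)·q(x) = 3*x^5 - 8*x^4 - x^3 + 2*x^2 - 2*x.
∫_{-1}^{1} of each monomial x^k gives [2/(k+1) if k even, 0 if k odd]. Integrating term-by-term (or equivalently evaluating the antiderivative F(x) = x^6/2 - 8*x^5/5 - x^4/4 + 2*x^3/3 - x^2 at the endpoints):
  F(1) − F(−1) = -101/60 − (11/60) = -28/15.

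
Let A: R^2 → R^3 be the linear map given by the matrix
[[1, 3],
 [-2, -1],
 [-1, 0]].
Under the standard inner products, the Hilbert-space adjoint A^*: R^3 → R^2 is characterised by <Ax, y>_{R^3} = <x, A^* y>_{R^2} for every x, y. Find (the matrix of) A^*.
A^* = A^T =
[[1, -2, -1],
 [3, -1, 0]]

For real matrices with standard dot products, the defining identity <Ax, y> = <x, A^* y> gives (Ax)^T y = x^T (A^*) y, i.e. x^T A^T y = x^T (A^*) y. Since this holds for all x, y, we must have A^* = A^T. Therefore
A^* =
[[1, -2, -1],
 [3, -1, 0]].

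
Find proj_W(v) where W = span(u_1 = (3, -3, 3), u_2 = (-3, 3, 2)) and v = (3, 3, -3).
proj_W(v) = (0, 0, -3)

Set up U = [u_1 | ... | u_2] ∈ R^(3×2). The projector onto W = col(U) is P = U (U^T U)^(-1) U^T.
Compute U^T U =
  [27, -12]
  [-12, 22],
and U^T v = (-9, -6).
Solve U^T U · c = U^T v for the coefficients: c = (-3/5, -3/5). The projection is proj_W(v) = U c.
Check: (v - proj_W(v)) · u_1 = 0  (should be 0).
Check: (v - proj_W(v)) · u_2 = 0  (should be 0).
Result: proj_W(v) = (0, 0, -3).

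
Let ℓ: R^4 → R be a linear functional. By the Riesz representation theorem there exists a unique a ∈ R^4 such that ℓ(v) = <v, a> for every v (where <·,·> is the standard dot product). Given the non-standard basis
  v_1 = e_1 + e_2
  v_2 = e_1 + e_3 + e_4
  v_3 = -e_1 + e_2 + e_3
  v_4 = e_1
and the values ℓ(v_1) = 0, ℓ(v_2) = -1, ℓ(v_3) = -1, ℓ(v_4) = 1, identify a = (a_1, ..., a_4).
a = (1, -1, 1, -3)

Write a = (a_1, ..., a_4) in the standard basis. For each basis vector v_i, ℓ(v_i) = <v_i, a> is a linear equation in the a_j's. Collect the n equations into a matrix system V a = ℓ, where row i of V is v_i (expressed in the standard basis). Since V is invertible (lower-triangular with 1s on the diagonal, up to permutation), solve by back-substitution:
  V =
[[1, 1, 0, 0],
 [1, 0, 1, 1],
 [-1, 1, 1, 0],
 [1, 0, 0, 0]]
  V a = (0, -1, -1, 1)
Solving gives a = (1, -1, 1, -3).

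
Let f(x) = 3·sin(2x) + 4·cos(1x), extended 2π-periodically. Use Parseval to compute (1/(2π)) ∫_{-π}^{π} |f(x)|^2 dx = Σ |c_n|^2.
Σ |c_n|^2 = 25/2

Expand |f|^2 and use orthogonality of {sin(nx), cos(mx)} on [-π, π]:
  ∫_{-π}^{π} sin(nx)^2 dx = π, ∫ cos(mx)^2 dx = π, and cross terms integrate to 0.
So ∫_{-π}^{π} f(x)^2 dx = 3^2 · π + 4^2 · π = (9 + 16)π.
Divide by 2π: (9 + 16)/2 = 25/2.
By Parseval, this equals Σ |c_n|^2.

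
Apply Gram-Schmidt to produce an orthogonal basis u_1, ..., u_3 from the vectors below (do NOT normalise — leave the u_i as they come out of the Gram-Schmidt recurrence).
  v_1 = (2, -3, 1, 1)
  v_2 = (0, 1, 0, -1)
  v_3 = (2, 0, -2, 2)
Orthogonal basis:
  u_1 = (2, -3, 1, 1)
  u_2 = (8/15, 1/5, 4/15, -11/15)
  u_3 = (2, 1, -2, 1)

Apply the Gram-Schmidt recurrence
  u_1 = v_1
  u_i = v_i − Σ_{j<i} ((v_i · u_j) / (u_j · u_j)) · u_j.

Step by step this gives:
  u_1 = (2, -3, 1, 1)
  u_2 = (8/15, 1/5, 4/15, -11/15)
  u_3 = (2, 1, -2, 1)

Orthogonality check:
  u_2 · u_1 = 0 (should be 0)
  u_3 · u_1 = 0 (should be 0)
  u_3 · u_2 = 0 (should be 0)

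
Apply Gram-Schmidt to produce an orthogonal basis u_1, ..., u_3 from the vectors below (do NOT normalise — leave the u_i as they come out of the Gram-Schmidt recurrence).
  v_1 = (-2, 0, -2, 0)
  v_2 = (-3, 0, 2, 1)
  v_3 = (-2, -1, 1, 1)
Orthogonal basis:
  u_1 = (-2, 0, -2, 0)
  u_2 = (-5/2, 0, 5/2, 1)
  u_3 = (2/27, -1, -2/27, 10/27)

Apply the Gram-Schmidt recurrence
  u_1 = v_1
  u_i = v_i − Σ_{j<i} ((v_i · u_j) / (u_j · u_j)) · u_j.

Step by step this gives:
  u_1 = (-2, 0, -2, 0)
  u_2 = (-5/2, 0, 5/2, 1)
  u_3 = (2/27, -1, -2/27, 10/27)

Orthogonality check:
  u_2 · u_1 = 0 (should be 0)
  u_3 · u_1 = 0 (should be 0)
  u_3 · u_2 = 0 (should be 0)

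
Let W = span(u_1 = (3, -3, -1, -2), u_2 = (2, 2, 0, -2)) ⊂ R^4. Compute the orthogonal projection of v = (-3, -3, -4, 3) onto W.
proj_W(v) = (-167/65, -239/65, -12/65, 179/65)

Set up U = [u_1 | ... | u_2] ∈ R^(4×2). The projector onto W = col(U) is P = U (U^T U)^(-1) U^T.
Compute U^T U =
  [23, 4]
  [4, 12],
and U^T v = (-2, -18).
Solve U^T U · c = U^T v for the coefficients: c = (12/65, -203/130). The projection is proj_W(v) = U c.
Check: (v - proj_W(v)) · u_1 = 0  (should be 0).
Check: (v - proj_W(v)) · u_2 = 0  (should be 0).
Result: proj_W(v) = (-167/65, -239/65, -12/65, 179/65).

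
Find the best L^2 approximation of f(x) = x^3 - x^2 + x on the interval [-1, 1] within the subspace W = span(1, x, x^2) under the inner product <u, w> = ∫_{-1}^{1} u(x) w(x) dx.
g(x) = -x^2 + 8*x/5

The best approximation g ∈ W is the orthogonal projection of f onto W. Writing g = a_0 + a_1 x + a_2 x^2, the coefficients solve the normal equations G · a = b where
  G_{ij} = <φ_i, φ_j> and b_i = <f, φ_i>, with φ_0 = 1, φ_1 = x, φ_2 = x^2.
G =
  [2, 0, 2/3]
  [0, 2/3, 0]
  [2/3, 0, 2/5],
b = (-2/3, 16/15, -2/5).
Solving gives a_0 = 0, a_1 = 8/5, a_2 = -1, so
  g(x) = -x^2 + 8*x/5.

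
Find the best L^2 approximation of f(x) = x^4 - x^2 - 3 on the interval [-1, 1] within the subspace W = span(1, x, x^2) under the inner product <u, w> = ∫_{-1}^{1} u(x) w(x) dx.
g(x) = -x^2/7 - 108/35

The best approximation g ∈ W is the orthogonal projection of f onto W. Writing g = a_0 + a_1 x + a_2 x^2, the coefficients solve the normal equations G · a = b where
  G_{ij} = <φ_i, φ_j> and b_i = <f, φ_i>, with φ_0 = 1, φ_1 = x, φ_2 = x^2.
G =
  [2, 0, 2/3]
  [0, 2/3, 0]
  [2/3, 0, 2/5],
b = (-94/15, 0, -74/35).
Solving gives a_0 = -108/35, a_1 = 0, a_2 = -1/7, so
  g(x) = -x^2/7 - 108/35.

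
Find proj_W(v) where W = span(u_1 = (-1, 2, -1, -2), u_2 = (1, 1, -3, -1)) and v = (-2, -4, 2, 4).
proj_W(v) = (8/21, -64/21, 24/7, 64/21)

Set up U = [u_1 | ... | u_2] ∈ R^(4×2). The projector onto W = col(U) is P = U (U^T U)^(-1) U^T.
Compute U^T U =
  [10, 6]
  [6, 12],
and U^T v = (-16, -16).
Solve U^T U · c = U^T v for the coefficients: c = (-8/7, -16/21). The projection is proj_W(v) = U c.
Check: (v - proj_W(v)) · u_1 = 0  (should be 0).
Check: (v - proj_W(v)) · u_2 = 0  (should be 0).
Result: proj_W(v) = (8/21, -64/21, 24/7, 64/21).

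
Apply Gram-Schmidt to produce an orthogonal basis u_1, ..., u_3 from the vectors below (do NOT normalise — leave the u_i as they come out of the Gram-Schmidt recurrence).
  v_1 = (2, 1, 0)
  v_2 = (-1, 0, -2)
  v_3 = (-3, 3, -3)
Orthogonal basis:
  u_1 = (2, 1, 0)
  u_2 = (-1/5, 2/5, -2)
  u_3 = (-10/7, 20/7, 5/7)

Apply the Gram-Schmidt recurrence
  u_1 = v_1
  u_i = v_i − Σ_{j<i} ((v_i · u_j) / (u_j · u_j)) · u_j.

Step by step this gives:
  u_1 = (2, 1, 0)
  u_2 = (-1/5, 2/5, -2)
  u_3 = (-10/7, 20/7, 5/7)

Orthogonality check:
  u_2 · u_1 = 0 (should be 0)
  u_3 · u_1 = 0 (should be 0)
  u_3 · u_2 = 0 (should be 0)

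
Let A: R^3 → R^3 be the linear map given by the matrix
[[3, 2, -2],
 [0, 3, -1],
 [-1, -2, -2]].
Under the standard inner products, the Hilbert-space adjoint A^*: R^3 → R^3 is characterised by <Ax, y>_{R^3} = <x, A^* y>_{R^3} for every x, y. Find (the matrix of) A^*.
A^* = A^T =
[[3, 0, -1],
 [2, 3, -2],
 [-2, -1, -2]]

For real matrices with standard dot products, the defining identity <Ax, y> = <x, A^* y> gives (Ax)^T y = x^T (A^*) y, i.e. x^T A^T y = x^T (A^*) y. Since this holds for all x, y, we must have A^* = A^T. Therefore
A^* =
[[3, 0, -1],
 [2, 3, -2],
 [-2, -1, -2]].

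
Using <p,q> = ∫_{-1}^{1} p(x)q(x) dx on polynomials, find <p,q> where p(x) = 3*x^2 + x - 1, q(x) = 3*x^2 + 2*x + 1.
<p,q> = 44/15

Expand the product: p(x)·q(x) = 9*x^4 + 9*x^3 + 2*x^2 - x - 1.
∫_{-1}^{1} of each monomial x^k gives [2/(k+1) if k even, 0 if k odd]. Integrating term-by-term (or equivalently evaluating the antiderivative F(x) = 9*x^5/5 + 9*x^4/4 + 2*x^3/3 - x^2/2 - x at the endpoints):
  F(1) − F(−1) = 193/60 − (17/60) = 44/15.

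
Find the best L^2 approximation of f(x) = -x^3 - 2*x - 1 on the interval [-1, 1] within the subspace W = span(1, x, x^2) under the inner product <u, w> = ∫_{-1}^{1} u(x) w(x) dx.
g(x) = -13*x/5 - 1

The best approximation g ∈ W is the orthogonal projection of f onto W. Writing g = a_0 + a_1 x + a_2 x^2, the coefficients solve the normal equations G · a = b where
  G_{ij} = <φ_i, φ_j> and b_i = <f, φ_i>, with φ_0 = 1, φ_1 = x, φ_2 = x^2.
G =
  [2, 0, 2/3]
  [0, 2/3, 0]
  [2/3, 0, 2/5],
b = (-2, -26/15, -2/3).
Solving gives a_0 = -1, a_1 = -13/5, a_2 = 0, so
  g(x) = -13*x/5 - 1.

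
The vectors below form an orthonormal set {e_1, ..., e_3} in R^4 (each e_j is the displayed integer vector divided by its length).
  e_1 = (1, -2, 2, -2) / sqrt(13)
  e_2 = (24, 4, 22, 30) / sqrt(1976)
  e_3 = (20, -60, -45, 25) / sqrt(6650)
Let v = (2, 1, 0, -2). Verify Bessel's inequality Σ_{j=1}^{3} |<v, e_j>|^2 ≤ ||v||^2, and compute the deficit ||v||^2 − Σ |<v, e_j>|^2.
Σ |<v, e_j>|^2 = 2; ||v||^2 = 9; deficit = 7

Write each e_j = u_j / sqrt(<u_j, u_j>) where u_j is the displayed integer vector. Then <v, e_j> = <v, u_j> / sqrt(<u_j, u_j>), so |<v, e_j>|^2 = <v, u_j>^2 / <u_j, u_j>.
Coefficients: <v, e_1> = 4/sqrt(13), <v, e_2> = -8/sqrt(1976), <v, e_3> = -70/sqrt(6650).
Square and sum: Σ |<v, e_j>|^2 = 2.
Compute ||v||^2 = v·v = 9.
Deficit = 9 − 2 = 7 ≥ 0, confirming Bessel's inequality. (The deficit equals ||v − Σ <v,e_j> e_j||^2, the squared distance from v to span{e_j}.)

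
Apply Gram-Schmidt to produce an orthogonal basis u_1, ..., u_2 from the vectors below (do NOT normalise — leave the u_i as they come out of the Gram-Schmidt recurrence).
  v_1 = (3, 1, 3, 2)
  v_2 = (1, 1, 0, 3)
Orthogonal basis:
  u_1 = (3, 1, 3, 2)
  u_2 = (-7/23, 13/23, -30/23, 49/23)

Apply the Gram-Schmidt recurrence
  u_1 = v_1
  u_i = v_i − Σ_{j<i} ((v_i · u_j) / (u_j · u_j)) · u_j.

Step by step this gives:
  u_1 = (3, 1, 3, 2)
  u_2 = (-7/23, 13/23, -30/23, 49/23)

Orthogonality check:
  u_2 · u_1 = 0 (should be 0)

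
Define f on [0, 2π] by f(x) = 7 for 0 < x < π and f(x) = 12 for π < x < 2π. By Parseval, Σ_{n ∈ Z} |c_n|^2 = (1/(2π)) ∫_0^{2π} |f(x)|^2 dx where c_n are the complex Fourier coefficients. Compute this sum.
Σ |c_n|^2 = 193/2

Parseval equates the L^2 energy of f (normalised by 1/(2π)) with the ℓ^2 sum of its Fourier coefficients: (1/(2π)) ∫_0^{2π} |f|^2 = Σ |c_n|^2.
Compute the left side: (1/(2π)) [∫_0^π 7^2 dx + ∫_π^{2π} 12^2 dx] = (1/(2π)) · (49π + 144π) = (49 + 144)/2 = 193/2.
So Σ_{n ∈ Z} |c_n|^2 = 193/2.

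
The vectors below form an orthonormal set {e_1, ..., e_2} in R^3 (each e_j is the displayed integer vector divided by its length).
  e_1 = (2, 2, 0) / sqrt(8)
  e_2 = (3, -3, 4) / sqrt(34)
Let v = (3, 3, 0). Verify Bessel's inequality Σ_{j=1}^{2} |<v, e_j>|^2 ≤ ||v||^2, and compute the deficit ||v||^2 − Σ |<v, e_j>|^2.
Σ |<v, e_j>|^2 = 18; ||v||^2 = 18; deficit = 0

Write each e_j = u_j / sqrt(<u_j, u_j>) where u_j is the displayed integer vector. Then <v, e_j> = <v, u_j> / sqrt(<u_j, u_j>), so |<v, e_j>|^2 = <v, u_j>^2 / <u_j, u_j>.
Coefficients: <v, e_1> = 12/sqrt(8), <v, e_2> = 0/sqrt(34).
Square and sum: Σ |<v, e_j>|^2 = 18.
Compute ||v||^2 = v·v = 18.
Deficit = 18 − 18 = 0 ≥ 0, confirming Bessel's inequality. (The deficit equals ||v − Σ <v,e_j> e_j||^2, the squared distance from v to span{e_j}.)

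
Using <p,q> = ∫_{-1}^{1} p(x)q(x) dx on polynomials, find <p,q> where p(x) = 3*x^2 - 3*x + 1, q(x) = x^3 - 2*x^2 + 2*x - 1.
<p,q> = -194/15

Expand the product: p(x)·q(x) = 3*x^5 - 9*x^4 + 13*x^3 - 11*x^2 + 5*x - 1.
∫_{-1}^{1} of each monomial x^k gives [2/(k+1) if k even, 0 if k odd]. Integrating term-by-term (or equivalently evaluating the antiderivative F(x) = x^6/2 - 9*x^5/5 + 13*x^4/4 - 11*x^3/3 + 5*x^2/2 - x at the endpoints):
  F(1) − F(−1) = -13/60 − (763/60) = -194/15.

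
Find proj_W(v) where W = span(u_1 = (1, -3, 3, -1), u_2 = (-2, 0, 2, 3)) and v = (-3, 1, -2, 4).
proj_W(v) = (-878/339, 286/113, -266/339, 1174/339)

Set up U = [u_1 | ... | u_2] ∈ R^(4×2). The projector onto W = col(U) is P = U (U^T U)^(-1) U^T.
Compute U^T U =
  [20, 1]
  [1, 17],
and U^T v = (-16, 14).
Solve U^T U · c = U^T v for the coefficients: c = (-286/339, 296/339). The projection is proj_W(v) = U c.
Check: (v - proj_W(v)) · u_1 = 0  (should be 0).
Check: (v - proj_W(v)) · u_2 = 0  (should be 0).
Result: proj_W(v) = (-878/339, 286/113, -266/339, 1174/339).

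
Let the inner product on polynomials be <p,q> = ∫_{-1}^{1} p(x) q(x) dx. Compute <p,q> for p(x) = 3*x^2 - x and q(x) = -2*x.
<p,q> = 4/3

Expand the product: p(x)·q(x) = -6*x^3 + 2*x^2.
∫_{-1}^{1} of each monomial x^k gives [2/(k+1) if k even, 0 if k odd]. Integrating term-by-term (or equivalently evaluating the antiderivative F(x) = -3*x^4/2 + 2*x^3/3 at the endpoints):
  F(1) − F(−1) = -5/6 − (-13/6) = 4/3.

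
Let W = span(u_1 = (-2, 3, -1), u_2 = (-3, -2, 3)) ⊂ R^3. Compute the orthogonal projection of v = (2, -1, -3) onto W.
proj_W(v) = (836/299, 7/299, -35/23)

Set up U = [u_1 | ... | u_2] ∈ R^(3×2). The projector onto W = col(U) is P = U (U^T U)^(-1) U^T.
Compute U^T U =
  [14, -3]
  [-3, 22],
and U^T v = (-4, -13).
Solve U^T U · c = U^T v for the coefficients: c = (-127/299, -194/299). The projection is proj_W(v) = U c.
Check: (v - proj_W(v)) · u_1 = 0  (should be 0).
Check: (v - proj_W(v)) · u_2 = 0  (should be 0).
Result: proj_W(v) = (836/299, 7/299, -35/23).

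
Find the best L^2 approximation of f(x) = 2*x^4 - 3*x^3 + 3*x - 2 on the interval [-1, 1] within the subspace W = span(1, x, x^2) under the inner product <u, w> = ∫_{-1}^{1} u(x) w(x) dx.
g(x) = 12*x^2/7 + 6*x/5 - 76/35

The best approximation g ∈ W is the orthogonal projection of f onto W. Writing g = a_0 + a_1 x + a_2 x^2, the coefficients solve the normal equations G · a = b where
  G_{ij} = <φ_i, φ_j> and b_i = <f, φ_i>, with φ_0 = 1, φ_1 = x, φ_2 = x^2.
G =
  [2, 0, 2/3]
  [0, 2/3, 0]
  [2/3, 0, 2/5],
b = (-16/5, 4/5, -16/21).
Solving gives a_0 = -76/35, a_1 = 6/5, a_2 = 12/7, so
  g(x) = 12*x^2/7 + 6*x/5 - 76/35.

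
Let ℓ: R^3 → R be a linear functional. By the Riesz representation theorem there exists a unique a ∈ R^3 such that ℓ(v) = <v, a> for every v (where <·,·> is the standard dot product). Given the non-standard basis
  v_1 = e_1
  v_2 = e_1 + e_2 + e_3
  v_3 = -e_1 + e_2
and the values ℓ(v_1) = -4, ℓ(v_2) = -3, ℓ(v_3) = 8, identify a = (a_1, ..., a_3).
a = (-4, 4, -3)

Write a = (a_1, ..., a_3) in the standard basis. For each basis vector v_i, ℓ(v_i) = <v_i, a> is a linear equation in the a_j's. Collect the n equations into a matrix system V a = ℓ, where row i of V is v_i (expressed in the standard basis). Since V is invertible (lower-triangular with 1s on the diagonal, up to permutation), solve by back-substitution:
  V =
[[1, 0, 0],
 [1, 1, 1],
 [-1, 1, 0]]
  V a = (-4, -3, 8)
Solving gives a = (-4, 4, -3).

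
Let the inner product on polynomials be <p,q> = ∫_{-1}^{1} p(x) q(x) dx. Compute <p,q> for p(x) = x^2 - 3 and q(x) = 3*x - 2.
<p,q> = 32/3

Expand the product: p(x)·q(x) = 3*x^3 - 2*x^2 - 9*x + 6.
∫_{-1}^{1} of each monomial x^k gives [2/(k+1) if k even, 0 if k odd]. Integrating term-by-term (or equivalently evaluating the antiderivative F(x) = 3*x^4/4 - 2*x^3/3 - 9*x^2/2 + 6*x at the endpoints):
  F(1) − F(−1) = 19/12 − (-109/12) = 32/3.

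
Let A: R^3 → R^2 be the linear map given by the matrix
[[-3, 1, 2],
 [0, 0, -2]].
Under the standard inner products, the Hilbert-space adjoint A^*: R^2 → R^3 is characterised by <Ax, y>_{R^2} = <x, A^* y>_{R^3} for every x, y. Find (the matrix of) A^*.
A^* = A^T =
[[-3, 0],
 [1, 0],
 [2, -2]]

For real matrices with standard dot products, the defining identity <Ax, y> = <x, A^* y> gives (Ax)^T y = x^T (A^*) y, i.e. x^T A^T y = x^T (A^*) y. Since this holds for all x, y, we must have A^* = A^T. Therefore
A^* =
[[-3, 0],
 [1, 0],
 [2, -2]].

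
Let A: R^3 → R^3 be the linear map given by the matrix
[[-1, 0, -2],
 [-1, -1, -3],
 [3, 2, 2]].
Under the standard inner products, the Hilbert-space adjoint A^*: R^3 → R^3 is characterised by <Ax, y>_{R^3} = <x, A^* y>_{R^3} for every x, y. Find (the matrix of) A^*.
A^* = A^T =
[[-1, -1, 3],
 [0, -1, 2],
 [-2, -3, 2]]

For real matrices with standard dot products, the defining identity <Ax, y> = <x, A^* y> gives (Ax)^T y = x^T (A^*) y, i.e. x^T A^T y = x^T (A^*) y. Since this holds for all x, y, we must have A^* = A^T. Therefore
A^* =
[[-1, -1, 3],
 [0, -1, 2],
 [-2, -3, 2]].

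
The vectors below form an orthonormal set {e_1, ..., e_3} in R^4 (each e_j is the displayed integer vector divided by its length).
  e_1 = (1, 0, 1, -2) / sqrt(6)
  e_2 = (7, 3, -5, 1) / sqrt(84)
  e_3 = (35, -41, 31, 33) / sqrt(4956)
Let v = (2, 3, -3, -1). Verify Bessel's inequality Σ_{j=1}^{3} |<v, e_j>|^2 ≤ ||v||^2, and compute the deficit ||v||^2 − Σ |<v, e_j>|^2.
Σ |<v, e_j>|^2 = 8117/354; ||v||^2 = 23; deficit = 25/354

Write each e_j = u_j / sqrt(<u_j, u_j>) where u_j is the displayed integer vector. Then <v, e_j> = <v, u_j> / sqrt(<u_j, u_j>), so |<v, e_j>|^2 = <v, u_j>^2 / <u_j, u_j>.
Coefficients: <v, e_1> = 1/sqrt(6), <v, e_2> = 37/sqrt(84), <v, e_3> = -179/sqrt(4956).
Square and sum: Σ |<v, e_j>|^2 = 8117/354.
Compute ||v||^2 = v·v = 23.
Deficit = 23 − 8117/354 = 25/354 ≥ 0, confirming Bessel's inequality. (The deficit equals ||v − Σ <v,e_j> e_j||^2, the squared distance from v to span{e_j}.)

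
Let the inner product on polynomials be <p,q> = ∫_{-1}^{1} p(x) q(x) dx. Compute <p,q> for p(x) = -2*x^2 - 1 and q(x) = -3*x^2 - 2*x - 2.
<p,q> = 166/15

Expand the product: p(x)·q(x) = 6*x^4 + 4*x^3 + 7*x^2 + 2*x + 2.
∫_{-1}^{1} of each monomial x^k gives [2/(k+1) if k even, 0 if k odd]. Integrating term-by-term (or equivalently evaluating the antiderivative F(x) = 6*x^5/5 + x^4 + 7*x^3/3 + x^2 + 2*x at the endpoints):
  F(1) − F(−1) = 113/15 − (-53/15) = 166/15.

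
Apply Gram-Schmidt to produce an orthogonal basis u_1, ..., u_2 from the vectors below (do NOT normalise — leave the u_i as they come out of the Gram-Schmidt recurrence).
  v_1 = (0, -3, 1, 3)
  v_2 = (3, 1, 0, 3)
Orthogonal basis:
  u_1 = (0, -3, 1, 3)
  u_2 = (3, 37/19, -6/19, 39/19)

Apply the Gram-Schmidt recurrence
  u_1 = v_1
  u_i = v_i − Σ_{j<i} ((v_i · u_j) / (u_j · u_j)) · u_j.

Step by step this gives:
  u_1 = (0, -3, 1, 3)
  u_2 = (3, 37/19, -6/19, 39/19)

Orthogonality check:
  u_2 · u_1 = 0 (should be 0)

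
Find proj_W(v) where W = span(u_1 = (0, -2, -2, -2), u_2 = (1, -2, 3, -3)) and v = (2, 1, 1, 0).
proj_W(v) = (1/5, 2/5, 7/5, 1/5)

Set up U = [u_1 | ... | u_2] ∈ R^(4×2). The projector onto W = col(U) is P = U (U^T U)^(-1) U^T.
Compute U^T U =
  [12, 4]
  [4, 23],
and U^T v = (-4, 3).
Solve U^T U · c = U^T v for the coefficients: c = (-2/5, 1/5). The projection is proj_W(v) = U c.
Check: (v - proj_W(v)) · u_1 = 0  (should be 0).
Check: (v - proj_W(v)) · u_2 = 0  (should be 0).
Result: proj_W(v) = (1/5, 2/5, 7/5, 1/5).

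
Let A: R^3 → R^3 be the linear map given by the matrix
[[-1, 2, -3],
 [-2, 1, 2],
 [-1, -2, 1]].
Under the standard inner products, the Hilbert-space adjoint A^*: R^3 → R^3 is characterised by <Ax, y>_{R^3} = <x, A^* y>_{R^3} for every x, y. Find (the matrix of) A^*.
A^* = A^T =
[[-1, -2, -1],
 [2, 1, -2],
 [-3, 2, 1]]

For real matrices with standard dot products, the defining identity <Ax, y> = <x, A^* y> gives (Ax)^T y = x^T (A^*) y, i.e. x^T A^T y = x^T (A^*) y. Since this holds for all x, y, we must have A^* = A^T. Therefore
A^* =
[[-1, -2, -1],
 [2, 1, -2],
 [-3, 2, 1]].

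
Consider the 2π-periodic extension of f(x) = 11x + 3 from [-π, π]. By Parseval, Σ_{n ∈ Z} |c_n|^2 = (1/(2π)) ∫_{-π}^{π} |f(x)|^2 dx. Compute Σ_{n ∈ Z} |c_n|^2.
Σ |c_n|^2 = 121π^2/3 + 9

Expand and integrate term by term over [-π, π]:
  ∫ (11x)^2 dx = 121·(2π^3/3); ∫ 2·11·(3)·x dx = 0 (odd integrand); ∫ 3^2 dx = 9·2π.
So (1/(2π)) ∫_{-π}^{π} (11x + 3)^2 dx = 121π^2/3 + 9 = 121π^2/3 + 9.
Parseval ⇒ Σ |c_n|^2 = 121π^2/3 + 9.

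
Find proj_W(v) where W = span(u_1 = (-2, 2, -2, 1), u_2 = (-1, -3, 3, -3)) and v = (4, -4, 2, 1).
proj_W(v) = (294/65, -466/195, 466/195, -77/195)

Set up U = [u_1 | ... | u_2] ∈ R^(4×2). The projector onto W = col(U) is P = U (U^T U)^(-1) U^T.
Compute U^T U =
  [13, -13]
  [-13, 28],
and U^T v = (-19, 11).
Solve U^T U · c = U^T v for the coefficients: c = (-389/195, -8/15). The projection is proj_W(v) = U c.
Check: (v - proj_W(v)) · u_1 = 0  (should be 0).
Check: (v - proj_W(v)) · u_2 = 0  (should be 0).
Result: proj_W(v) = (294/65, -466/195, 466/195, -77/195).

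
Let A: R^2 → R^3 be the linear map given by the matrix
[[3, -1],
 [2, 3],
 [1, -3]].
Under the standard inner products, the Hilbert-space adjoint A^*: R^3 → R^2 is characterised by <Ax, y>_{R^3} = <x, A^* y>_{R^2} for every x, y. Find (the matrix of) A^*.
A^* = A^T =
[[3, 2, 1],
 [-1, 3, -3]]

For real matrices with standard dot products, the defining identity <Ax, y> = <x, A^* y> gives (Ax)^T y = x^T (A^*) y, i.e. x^T A^T y = x^T (A^*) y. Since this holds for all x, y, we must have A^* = A^T. Therefore
A^* =
[[3, 2, 1],
 [-1, 3, -3]].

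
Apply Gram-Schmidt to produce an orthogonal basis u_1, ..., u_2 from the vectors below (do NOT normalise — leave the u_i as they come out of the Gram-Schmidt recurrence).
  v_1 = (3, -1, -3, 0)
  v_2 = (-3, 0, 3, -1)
Orthogonal basis:
  u_1 = (3, -1, -3, 0)
  u_2 = (-3/19, -18/19, 3/19, -1)

Apply the Gram-Schmidt recurrence
  u_1 = v_1
  u_i = v_i − Σ_{j<i} ((v_i · u_j) / (u_j · u_j)) · u_j.

Step by step this gives:
  u_1 = (3, -1, -3, 0)
  u_2 = (-3/19, -18/19, 3/19, -1)

Orthogonality check:
  u_2 · u_1 = 0 (should be 0)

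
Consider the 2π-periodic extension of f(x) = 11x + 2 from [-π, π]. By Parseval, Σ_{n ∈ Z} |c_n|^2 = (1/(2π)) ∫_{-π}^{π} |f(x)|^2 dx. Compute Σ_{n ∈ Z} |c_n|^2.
Σ |c_n|^2 = 121π^2/3 + 4

Expand and integrate term by term over [-π, π]:
  ∫ (11x)^2 dx = 121·(2π^3/3); ∫ 2·11·(2)·x dx = 0 (odd integrand); ∫ 2^2 dx = 4·2π.
So (1/(2π)) ∫_{-π}^{π} (11x + 2)^2 dx = 121π^2/3 + 4 = 121π^2/3 + 4.
Parseval ⇒ Σ |c_n|^2 = 121π^2/3 + 4.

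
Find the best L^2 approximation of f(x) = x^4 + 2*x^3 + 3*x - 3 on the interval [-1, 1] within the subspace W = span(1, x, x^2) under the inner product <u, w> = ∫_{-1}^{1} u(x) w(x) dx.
g(x) = 6*x^2/7 + 21*x/5 - 108/35

The best approximation g ∈ W is the orthogonal projection of f onto W. Writing g = a_0 + a_1 x + a_2 x^2, the coefficients solve the normal equations G · a = b where
  G_{ij} = <φ_i, φ_j> and b_i = <f, φ_i>, with φ_0 = 1, φ_1 = x, φ_2 = x^2.
G =
  [2, 0, 2/3]
  [0, 2/3, 0]
  [2/3, 0, 2/5],
b = (-28/5, 14/5, -12/7).
Solving gives a_0 = -108/35, a_1 = 21/5, a_2 = 6/7, so
  g(x) = 6*x^2/7 + 21*x/5 - 108/35.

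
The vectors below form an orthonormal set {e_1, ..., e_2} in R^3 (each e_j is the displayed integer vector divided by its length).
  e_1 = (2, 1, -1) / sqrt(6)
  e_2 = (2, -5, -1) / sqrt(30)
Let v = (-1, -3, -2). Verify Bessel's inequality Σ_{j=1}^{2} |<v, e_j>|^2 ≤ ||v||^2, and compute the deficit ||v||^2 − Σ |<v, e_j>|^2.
Σ |<v, e_j>|^2 = 9; ||v||^2 = 14; deficit = 5

Write each e_j = u_j / sqrt(<u_j, u_j>) where u_j is the displayed integer vector. Then <v, e_j> = <v, u_j> / sqrt(<u_j, u_j>), so |<v, e_j>|^2 = <v, u_j>^2 / <u_j, u_j>.
Coefficients: <v, e_1> = -3/sqrt(6), <v, e_2> = 15/sqrt(30).
Square and sum: Σ |<v, e_j>|^2 = 9.
Compute ||v||^2 = v·v = 14.
Deficit = 14 − 9 = 5 ≥ 0, confirming Bessel's inequality. (The deficit equals ||v − Σ <v,e_j> e_j||^2, the squared distance from v to span{e_j}.)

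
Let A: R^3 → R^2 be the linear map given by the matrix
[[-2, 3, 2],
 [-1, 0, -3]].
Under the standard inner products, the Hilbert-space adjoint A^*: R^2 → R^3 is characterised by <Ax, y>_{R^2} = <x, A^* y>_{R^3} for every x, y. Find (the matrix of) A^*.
A^* = A^T =
[[-2, -1],
 [3, 0],
 [2, -3]]

For real matrices with standard dot products, the defining identity <Ax, y> = <x, A^* y> gives (Ax)^T y = x^T (A^*) y, i.e. x^T A^T y = x^T (A^*) y. Since this holds for all x, y, we must have A^* = A^T. Therefore
A^* =
[[-2, -1],
 [3, 0],
 [2, -3]].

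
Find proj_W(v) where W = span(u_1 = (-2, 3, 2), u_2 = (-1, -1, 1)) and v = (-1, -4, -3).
proj_W(v) = (1, -4, -1)

Set up U = [u_1 | ... | u_2] ∈ R^(3×2). The projector onto W = col(U) is P = U (U^T U)^(-1) U^T.
Compute U^T U =
  [17, 1]
  [1, 3],
and U^T v = (-16, 2).
Solve U^T U · c = U^T v for the coefficients: c = (-1, 1). The projection is proj_W(v) = U c.
Check: (v - proj_W(v)) · u_1 = 0  (should be 0).
Check: (v - proj_W(v)) · u_2 = 0  (should be 0).
Result: proj_W(v) = (1, -4, -1).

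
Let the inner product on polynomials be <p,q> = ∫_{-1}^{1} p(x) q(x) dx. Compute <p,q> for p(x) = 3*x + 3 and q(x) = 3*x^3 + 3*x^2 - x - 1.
<p,q> = 8/5

Expand the product: p(x)·q(x) = 9*x^4 + 18*x^3 + 6*x^2 - 6*x - 3.
∫_{-1}^{1} of each monomial x^k gives [2/(k+1) if k even, 0 if k odd]. Integrating term-by-term (or equivalently evaluating the antiderivative F(x) = 9*x^5/5 + 9*x^4/2 + 2*x^3 - 3*x^2 - 3*x at the endpoints):
  F(1) − F(−1) = 23/10 − (7/10) = 8/5.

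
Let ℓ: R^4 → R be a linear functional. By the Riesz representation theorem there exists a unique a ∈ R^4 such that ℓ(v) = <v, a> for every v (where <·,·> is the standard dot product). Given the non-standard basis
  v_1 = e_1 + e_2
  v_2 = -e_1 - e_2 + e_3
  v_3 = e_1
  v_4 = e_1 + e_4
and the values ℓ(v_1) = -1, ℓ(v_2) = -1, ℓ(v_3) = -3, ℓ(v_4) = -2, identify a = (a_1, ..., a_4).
a = (-3, 2, -2, 1)

Write a = (a_1, ..., a_4) in the standard basis. For each basis vector v_i, ℓ(v_i) = <v_i, a> is a linear equation in the a_j's. Collect the n equations into a matrix system V a = ℓ, where row i of V is v_i (expressed in the standard basis). Since V is invertible (lower-triangular with 1s on the diagonal, up to permutation), solve by back-substitution:
  V =
[[1, 1, 0, 0],
 [-1, -1, 1, 0],
 [1, 0, 0, 0],
 [1, 0, 0, 1]]
  V a = (-1, -1, -3, -2)
Solving gives a = (-3, 2, -2, 1).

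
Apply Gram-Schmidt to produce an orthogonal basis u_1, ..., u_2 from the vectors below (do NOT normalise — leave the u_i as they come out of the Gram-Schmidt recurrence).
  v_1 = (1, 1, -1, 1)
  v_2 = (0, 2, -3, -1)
Orthogonal basis:
  u_1 = (1, 1, -1, 1)
  u_2 = (-1, 1, -2, -2)

Apply the Gram-Schmidt recurrence
  u_1 = v_1
  u_i = v_i − Σ_{j<i} ((v_i · u_j) / (u_j · u_j)) · u_j.

Step by step this gives:
  u_1 = (1, 1, -1, 1)
  u_2 = (-1, 1, -2, -2)

Orthogonality check:
  u_2 · u_1 = 0 (should be 0)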